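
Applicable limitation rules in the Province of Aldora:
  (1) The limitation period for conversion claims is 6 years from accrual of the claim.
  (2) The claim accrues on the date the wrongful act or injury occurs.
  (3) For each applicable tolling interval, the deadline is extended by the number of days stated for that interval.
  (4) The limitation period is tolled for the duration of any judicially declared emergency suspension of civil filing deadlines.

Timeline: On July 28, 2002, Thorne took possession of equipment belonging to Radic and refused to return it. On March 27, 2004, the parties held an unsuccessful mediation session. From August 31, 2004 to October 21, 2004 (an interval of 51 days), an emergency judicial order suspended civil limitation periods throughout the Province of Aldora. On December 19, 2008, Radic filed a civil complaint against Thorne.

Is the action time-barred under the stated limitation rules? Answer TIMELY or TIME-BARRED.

TIME-BARRED

The limitation period began to run on July 28, 2002.
Adding the 6 years base period to July 28, 2002 gives a deadline of July 28, 2008, before any tolling.
The period was tolled for 51 days by the emergency suspension of filing deadlines (August 31, 2004 to October 21, 2004), pushing the deadline to September 17, 2008.
Nothing else in the chronology tolls or restarts the period.
Radic filed on December 19, 2008, after the September 17, 2008 deadline, so the action is time-barred.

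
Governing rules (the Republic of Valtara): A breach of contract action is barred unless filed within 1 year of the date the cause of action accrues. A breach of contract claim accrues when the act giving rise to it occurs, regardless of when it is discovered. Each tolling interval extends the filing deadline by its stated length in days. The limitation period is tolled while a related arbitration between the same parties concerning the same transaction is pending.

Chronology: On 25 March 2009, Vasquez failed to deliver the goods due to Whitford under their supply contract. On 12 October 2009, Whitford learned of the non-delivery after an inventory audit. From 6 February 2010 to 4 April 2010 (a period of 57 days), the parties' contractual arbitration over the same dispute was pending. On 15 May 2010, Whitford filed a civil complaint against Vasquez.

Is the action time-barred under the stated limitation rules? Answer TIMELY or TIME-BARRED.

Accrual is governed by the date of the act, so the period began to run on 25 March 2009; the later discovery on 12 October 2009 is irrelevant under the stated rule.
1 year from 25 March 2009 is 25 March 2010.
The pending related arbitration from 6 February 2010 to 4 April 2010 tolled the period for 57 days, extending the deadline to 21 May 2010.
The 15 May 2010 filing precedes the 21 May 2010 deadline; the claim is timely.

TIMELY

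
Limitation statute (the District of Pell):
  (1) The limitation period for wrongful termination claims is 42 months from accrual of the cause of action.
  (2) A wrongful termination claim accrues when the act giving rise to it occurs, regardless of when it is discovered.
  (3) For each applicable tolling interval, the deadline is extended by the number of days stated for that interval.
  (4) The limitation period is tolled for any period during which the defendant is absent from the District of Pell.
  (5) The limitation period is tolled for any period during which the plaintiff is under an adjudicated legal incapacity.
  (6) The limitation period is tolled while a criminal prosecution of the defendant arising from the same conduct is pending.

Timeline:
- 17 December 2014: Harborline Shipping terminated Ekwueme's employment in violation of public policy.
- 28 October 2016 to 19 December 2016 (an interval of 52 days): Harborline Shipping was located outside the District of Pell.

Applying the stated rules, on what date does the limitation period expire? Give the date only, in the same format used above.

8 August 2018

The limitation period began to run on 17 December 2014.
42 months from 17 December 2014 is 17 June 2018.
Because the defendant's absence from the jurisdiction ran from 28 October 2016 to 19 December 2016, the deadline is extended by 52 days to 8 August 2018.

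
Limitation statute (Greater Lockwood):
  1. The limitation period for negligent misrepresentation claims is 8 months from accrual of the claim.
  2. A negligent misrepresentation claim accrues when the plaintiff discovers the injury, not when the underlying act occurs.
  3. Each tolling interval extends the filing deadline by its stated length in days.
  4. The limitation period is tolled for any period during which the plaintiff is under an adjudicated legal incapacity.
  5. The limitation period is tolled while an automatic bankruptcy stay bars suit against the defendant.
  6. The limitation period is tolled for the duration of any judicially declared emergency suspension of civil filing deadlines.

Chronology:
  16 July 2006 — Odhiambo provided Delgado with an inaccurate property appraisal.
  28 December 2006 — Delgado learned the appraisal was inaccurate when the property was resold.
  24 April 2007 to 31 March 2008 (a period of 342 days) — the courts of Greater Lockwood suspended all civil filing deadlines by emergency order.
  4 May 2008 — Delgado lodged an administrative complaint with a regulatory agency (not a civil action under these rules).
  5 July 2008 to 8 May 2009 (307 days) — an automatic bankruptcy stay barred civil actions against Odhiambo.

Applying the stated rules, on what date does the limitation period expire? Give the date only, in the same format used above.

7 June 2009

Under the discovery rule, the claim accrued on 28 December 2006, when Delgado discovered the injury — not on the 16 July 2006 date of the underlying act.
8 months from 28 December 2006 is 28 August 2007.
The period was tolled for 342 days by the emergency suspension of filing deadlines (24 April 2007 to 31 March 2008), pushing the deadline to 4 August 2008.
The automatic bankruptcy stay from 5 July 2008 to 8 May 2009 tolled the period for 307 days, extending the deadline to 7 June 2009.
None of the other events listed affects the running of the period under the stated rules.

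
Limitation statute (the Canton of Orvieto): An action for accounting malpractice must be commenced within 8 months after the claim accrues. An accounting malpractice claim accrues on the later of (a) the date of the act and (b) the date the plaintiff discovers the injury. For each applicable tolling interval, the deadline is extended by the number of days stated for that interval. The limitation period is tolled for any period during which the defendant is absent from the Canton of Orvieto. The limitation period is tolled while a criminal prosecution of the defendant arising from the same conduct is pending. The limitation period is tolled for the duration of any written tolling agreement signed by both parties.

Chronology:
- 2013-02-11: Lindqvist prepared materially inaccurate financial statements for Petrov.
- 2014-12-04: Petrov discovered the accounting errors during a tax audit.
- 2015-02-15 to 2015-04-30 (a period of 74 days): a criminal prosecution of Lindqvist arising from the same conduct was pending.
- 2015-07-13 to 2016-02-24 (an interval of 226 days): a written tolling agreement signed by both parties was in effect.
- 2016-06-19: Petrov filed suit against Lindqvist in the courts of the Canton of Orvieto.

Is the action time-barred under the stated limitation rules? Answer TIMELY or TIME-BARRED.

TIME-BARRED

Taking the later of the act (2013-02-11) and discovery (2014-12-04), the claim accrued on 2014-12-04.
8 months from 2014-12-04 is 2015-08-04.
The pending criminal prosecution from 2015-02-15 to 2015-04-30 tolled the period for 74 days, extending the deadline to 2015-10-17.
The period was tolled for 226 days by the written tolling agreement (2015-07-13 to 2016-02-24), pushing the deadline to 2016-05-30.
Petrov filed on 2016-06-19, after the 2016-05-30 deadline, so the action is time-barred.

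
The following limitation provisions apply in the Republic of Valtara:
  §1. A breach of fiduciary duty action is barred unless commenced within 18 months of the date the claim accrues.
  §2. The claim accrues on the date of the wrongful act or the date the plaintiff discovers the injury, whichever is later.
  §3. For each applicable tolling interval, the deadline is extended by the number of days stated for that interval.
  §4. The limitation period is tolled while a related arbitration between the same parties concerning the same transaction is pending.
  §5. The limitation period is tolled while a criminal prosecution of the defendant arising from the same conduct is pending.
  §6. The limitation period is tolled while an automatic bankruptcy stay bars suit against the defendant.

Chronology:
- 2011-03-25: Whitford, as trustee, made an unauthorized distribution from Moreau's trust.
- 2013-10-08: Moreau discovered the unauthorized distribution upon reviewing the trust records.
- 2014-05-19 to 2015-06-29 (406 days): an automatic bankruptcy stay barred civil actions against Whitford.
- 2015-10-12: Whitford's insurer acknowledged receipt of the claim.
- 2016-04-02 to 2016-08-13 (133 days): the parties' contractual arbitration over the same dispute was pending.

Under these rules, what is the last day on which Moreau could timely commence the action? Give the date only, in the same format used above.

2016-09-28

Taking the later of the act (2011-03-25) and discovery (2013-10-08), the claim accrued on 2013-10-08.
18 months from 2013-10-08 is 2015-04-08.
The period was tolled for 406 days by the automatic bankruptcy stay (2014-05-19 to 2015-06-29), pushing the deadline to 2016-05-18.
Because the pending related arbitration ran from 2016-04-02 to 2016-08-13, the deadline is extended by 133 days to 2016-09-28.
Nothing else in the chronology tolls or restarts the period.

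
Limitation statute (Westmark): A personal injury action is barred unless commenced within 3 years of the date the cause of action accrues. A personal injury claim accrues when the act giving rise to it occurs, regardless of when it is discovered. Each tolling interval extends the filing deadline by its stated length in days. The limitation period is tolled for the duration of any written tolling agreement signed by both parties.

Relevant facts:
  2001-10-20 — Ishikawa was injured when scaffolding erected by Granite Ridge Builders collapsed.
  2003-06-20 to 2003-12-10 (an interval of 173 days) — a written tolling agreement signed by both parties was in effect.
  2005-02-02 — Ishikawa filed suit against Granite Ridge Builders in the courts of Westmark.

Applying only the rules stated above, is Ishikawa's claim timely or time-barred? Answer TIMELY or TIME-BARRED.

TIMELY

The limitation period began to run on 2001-10-20.
The untolled deadline — 3 years after 2001-10-20 — is 2004-10-20.
The period was tolled for 173 days by the written tolling agreement (2003-06-20 to 2003-12-10), pushing the deadline to 2005-04-11.
Filing on 2005-02-02 beat the 2005-04-11 deadline — the action is timely.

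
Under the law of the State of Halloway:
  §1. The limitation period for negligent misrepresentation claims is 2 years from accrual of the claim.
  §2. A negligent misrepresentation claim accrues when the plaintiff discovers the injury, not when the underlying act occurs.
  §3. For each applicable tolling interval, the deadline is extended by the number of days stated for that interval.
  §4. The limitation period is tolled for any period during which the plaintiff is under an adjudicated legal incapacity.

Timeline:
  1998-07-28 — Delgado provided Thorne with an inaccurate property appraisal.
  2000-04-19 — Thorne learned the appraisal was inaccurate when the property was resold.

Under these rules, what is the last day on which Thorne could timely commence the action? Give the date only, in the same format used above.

2002-04-19

Accrual is tied to discovery, so the period began on 2000-04-19 rather than on 1998-07-28 when the act occurred.
2 years from 2000-04-19 is 2002-04-19.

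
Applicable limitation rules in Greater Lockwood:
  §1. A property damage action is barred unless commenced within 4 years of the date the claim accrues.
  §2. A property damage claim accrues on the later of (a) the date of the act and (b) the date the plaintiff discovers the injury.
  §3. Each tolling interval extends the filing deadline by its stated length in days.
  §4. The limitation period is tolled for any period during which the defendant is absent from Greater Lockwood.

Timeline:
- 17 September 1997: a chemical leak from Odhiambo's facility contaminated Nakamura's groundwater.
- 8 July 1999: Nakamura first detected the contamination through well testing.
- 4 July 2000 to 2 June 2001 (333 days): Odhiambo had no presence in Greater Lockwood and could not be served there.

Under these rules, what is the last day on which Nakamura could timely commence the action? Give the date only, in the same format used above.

Because discovery on 8 July 1999 post-dates the 17 September 1997 act, accrual under the later-of rule falls on 8 July 1999.
The untolled deadline — 4 years after 8 July 1999 — is 8 July 2003.
The period was tolled for 333 days by the defendant's absence from the jurisdiction (4 July 2000 to 2 June 2001), pushing the deadline to 5 June 2004.

5 June 2004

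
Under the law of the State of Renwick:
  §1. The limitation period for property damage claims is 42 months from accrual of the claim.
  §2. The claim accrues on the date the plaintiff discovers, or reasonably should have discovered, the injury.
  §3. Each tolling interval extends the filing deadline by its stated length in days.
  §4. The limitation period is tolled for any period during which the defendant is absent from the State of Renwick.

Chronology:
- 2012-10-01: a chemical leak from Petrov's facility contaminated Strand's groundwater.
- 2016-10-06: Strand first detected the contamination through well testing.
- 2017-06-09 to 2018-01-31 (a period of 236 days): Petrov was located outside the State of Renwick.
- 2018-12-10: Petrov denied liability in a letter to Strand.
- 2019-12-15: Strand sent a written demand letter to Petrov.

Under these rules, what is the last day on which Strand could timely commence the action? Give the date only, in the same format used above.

The claim did not accrue until Strand discovered the injury on 2016-10-06; the 2012-10-01 act date does not start the clock under the stated rule.
42 months from 2016-10-06 is 2020-04-06.
The period was tolled for 236 days by the defendant's absence from the jurisdiction (2017-06-09 to 2018-01-31), pushing the deadline to 2020-11-28.
The other events in the timeline have no effect on the limitation period under the stated rules.

2020-11-28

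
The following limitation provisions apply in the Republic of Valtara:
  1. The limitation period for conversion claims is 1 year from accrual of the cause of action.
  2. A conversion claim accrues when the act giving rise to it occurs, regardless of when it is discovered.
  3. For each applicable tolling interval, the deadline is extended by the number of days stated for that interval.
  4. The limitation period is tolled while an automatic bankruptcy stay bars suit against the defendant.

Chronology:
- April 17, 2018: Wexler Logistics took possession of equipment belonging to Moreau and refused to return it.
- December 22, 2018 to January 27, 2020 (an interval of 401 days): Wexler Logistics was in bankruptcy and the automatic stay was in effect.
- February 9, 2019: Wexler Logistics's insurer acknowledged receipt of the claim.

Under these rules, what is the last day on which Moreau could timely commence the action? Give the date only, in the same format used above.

The cause of action accrued on April 17, 2018, the date of the act.
The untolled deadline — 1 year after April 17, 2018 — is April 17, 2019.
The automatic bankruptcy stay from December 22, 2018 to January 27, 2020 tolled the period for 401 days, extending the deadline to May 22, 2020.
The other events in the timeline have no effect on the limitation period under the stated rules.

May 22, 2020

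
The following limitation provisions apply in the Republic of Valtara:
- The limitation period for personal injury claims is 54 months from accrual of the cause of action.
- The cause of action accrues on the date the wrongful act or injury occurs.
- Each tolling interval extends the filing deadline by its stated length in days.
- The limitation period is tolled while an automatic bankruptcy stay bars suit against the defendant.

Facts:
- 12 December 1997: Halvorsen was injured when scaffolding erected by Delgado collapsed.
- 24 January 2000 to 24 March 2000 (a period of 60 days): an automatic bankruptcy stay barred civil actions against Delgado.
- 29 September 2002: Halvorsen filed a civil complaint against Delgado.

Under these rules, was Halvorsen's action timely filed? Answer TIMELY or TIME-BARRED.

The limitation period began to run on 12 December 1997.
54 months from 12 December 1997 is 12 June 2002.
Because the automatic bankruptcy stay ran from 24 January 2000 to 24 March 2000, the deadline is extended by 60 days to 11 August 2002.
Halvorsen filed on 29 September 2002, after the 11 August 2002 deadline, so the action is time-barred.

TIME-BARRED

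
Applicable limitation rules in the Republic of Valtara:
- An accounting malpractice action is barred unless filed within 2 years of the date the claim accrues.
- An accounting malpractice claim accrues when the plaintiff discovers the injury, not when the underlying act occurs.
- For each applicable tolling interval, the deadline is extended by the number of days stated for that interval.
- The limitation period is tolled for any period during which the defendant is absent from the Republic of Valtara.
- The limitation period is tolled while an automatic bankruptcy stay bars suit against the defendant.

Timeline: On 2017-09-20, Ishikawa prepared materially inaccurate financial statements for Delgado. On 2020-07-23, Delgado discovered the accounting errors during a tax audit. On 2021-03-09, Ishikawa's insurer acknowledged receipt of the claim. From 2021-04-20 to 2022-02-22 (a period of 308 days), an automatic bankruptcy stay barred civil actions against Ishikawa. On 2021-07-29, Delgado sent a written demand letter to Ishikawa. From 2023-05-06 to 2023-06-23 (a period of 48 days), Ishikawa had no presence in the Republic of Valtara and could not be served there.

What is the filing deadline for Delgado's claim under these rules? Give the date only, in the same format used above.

Accrual is tied to discovery, so the period began on 2020-07-23 rather than on 2017-09-20 when the act occurred.
Adding the 2 years base period to 2020-07-23 gives a deadline of 2022-07-23, before any tolling.
The period was tolled for 308 days by the automatic bankruptcy stay (2021-04-20 to 2022-02-22), pushing the deadline to 2023-05-27.
Because the defendant's absence from the jurisdiction ran from 2023-05-06 to 2023-06-23, the deadline is extended by 48 days to 2023-07-14.
None of the other events listed affects the running of the period under the stated rules.

2023-07-14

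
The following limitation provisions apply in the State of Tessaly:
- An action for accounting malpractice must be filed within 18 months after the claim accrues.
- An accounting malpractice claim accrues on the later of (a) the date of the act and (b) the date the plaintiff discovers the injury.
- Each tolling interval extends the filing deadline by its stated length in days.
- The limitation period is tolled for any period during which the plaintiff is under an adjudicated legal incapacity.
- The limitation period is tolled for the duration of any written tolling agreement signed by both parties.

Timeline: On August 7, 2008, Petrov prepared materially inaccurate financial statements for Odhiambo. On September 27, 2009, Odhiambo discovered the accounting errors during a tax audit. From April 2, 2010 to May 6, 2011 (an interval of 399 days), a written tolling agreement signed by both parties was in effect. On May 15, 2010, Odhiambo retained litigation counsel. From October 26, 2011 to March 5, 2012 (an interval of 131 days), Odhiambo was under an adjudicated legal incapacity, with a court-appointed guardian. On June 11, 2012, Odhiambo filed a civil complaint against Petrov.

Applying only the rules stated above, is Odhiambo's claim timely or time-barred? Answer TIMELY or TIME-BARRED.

The claim accrued on September 27, 2009 — the later of the August 7, 2008 act and the September 27, 2009 discovery.
Adding the 18 months base period to September 27, 2009 gives a deadline of March 27, 2011, before any tolling.
The period was tolled for 399 days by the written tolling agreement (April 2, 2010 to May 6, 2011), pushing the deadline to April 29, 2012.
Because the plaintiff's legal incapacity ran from October 26, 2011 to March 5, 2012, the deadline is extended by 131 days to September 7, 2012.
The other events in the timeline have no effect on the limitation period under the stated rules.
The June 11, 2012 filing precedes the September 7, 2012 deadline; the claim is timely.

TIMELY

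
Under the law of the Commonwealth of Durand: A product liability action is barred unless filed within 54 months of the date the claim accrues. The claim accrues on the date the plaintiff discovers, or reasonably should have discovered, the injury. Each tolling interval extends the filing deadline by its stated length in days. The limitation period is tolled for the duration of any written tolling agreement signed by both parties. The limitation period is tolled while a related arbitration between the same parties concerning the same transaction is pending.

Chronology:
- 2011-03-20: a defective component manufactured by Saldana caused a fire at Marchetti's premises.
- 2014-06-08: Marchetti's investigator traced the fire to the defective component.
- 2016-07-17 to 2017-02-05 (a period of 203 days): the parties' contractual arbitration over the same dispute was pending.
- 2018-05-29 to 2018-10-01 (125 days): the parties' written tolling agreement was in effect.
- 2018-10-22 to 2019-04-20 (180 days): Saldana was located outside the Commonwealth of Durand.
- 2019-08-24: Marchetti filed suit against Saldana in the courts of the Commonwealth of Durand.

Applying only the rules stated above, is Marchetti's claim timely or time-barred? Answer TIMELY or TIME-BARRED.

Accrual is tied to discovery, so the period began on 2014-06-08 rather than on 2011-03-20 when the act occurred.
Adding the 54 months base period to 2014-06-08 gives a deadline of 2018-12-08, before any tolling.
The period was tolled for 203 days by the pending related arbitration (2016-07-17 to 2017-02-05), pushing the deadline to 2019-06-29.
The written tolling agreement from 2018-05-29 to 2018-10-01 tolled the period for 125 days, extending the deadline to 2019-11-01.
Although the defendant's absence ran from 2018-10-22 to 2019-04-20, the stated rules do not make that a tolling event, so it is disregarded.
The 2019-08-24 filing precedes the 2019-11-01 deadline; the claim is timely.

TIMELY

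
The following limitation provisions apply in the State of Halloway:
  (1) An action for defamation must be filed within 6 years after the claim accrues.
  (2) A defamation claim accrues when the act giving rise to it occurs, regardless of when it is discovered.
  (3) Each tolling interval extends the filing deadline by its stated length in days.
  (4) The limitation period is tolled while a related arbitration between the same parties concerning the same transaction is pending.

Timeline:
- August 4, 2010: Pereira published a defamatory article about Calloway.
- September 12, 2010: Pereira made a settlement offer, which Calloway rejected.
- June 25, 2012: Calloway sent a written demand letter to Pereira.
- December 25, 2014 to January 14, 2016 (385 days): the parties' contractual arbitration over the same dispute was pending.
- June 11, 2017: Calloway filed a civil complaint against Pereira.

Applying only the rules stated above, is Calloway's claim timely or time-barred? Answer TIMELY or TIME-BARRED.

The limitation period began to run on August 4, 2010.
The untolled deadline — 6 years after August 4, 2010 — is August 4, 2016.
The pending related arbitration from December 25, 2014 to January 14, 2016 tolled the period for 385 days, extending the deadline to August 24, 2017.
The other events in the timeline have no effect on the limitation period under the stated rules.
The June 11, 2017 filing precedes the August 24, 2017 deadline; the claim is timely.

TIMELY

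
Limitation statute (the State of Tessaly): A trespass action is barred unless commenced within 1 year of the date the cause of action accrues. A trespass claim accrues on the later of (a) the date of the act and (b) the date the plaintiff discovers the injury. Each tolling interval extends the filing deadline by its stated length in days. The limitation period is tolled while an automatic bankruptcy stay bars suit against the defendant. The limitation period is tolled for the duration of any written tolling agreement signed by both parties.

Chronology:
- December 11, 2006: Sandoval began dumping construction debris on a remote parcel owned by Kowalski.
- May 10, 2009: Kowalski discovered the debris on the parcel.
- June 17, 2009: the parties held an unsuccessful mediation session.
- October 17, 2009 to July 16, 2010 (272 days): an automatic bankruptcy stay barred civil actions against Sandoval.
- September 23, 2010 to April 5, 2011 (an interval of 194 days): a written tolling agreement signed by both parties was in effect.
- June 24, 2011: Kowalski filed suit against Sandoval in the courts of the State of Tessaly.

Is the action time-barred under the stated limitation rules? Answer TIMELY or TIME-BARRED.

Taking the later of the act (December 11, 2006) and discovery (May 10, 2009), the claim accrued on May 10, 2009.
The untolled deadline — 1 year after May 10, 2009 — is May 10, 2010.
The automatic bankruptcy stay from October 17, 2009 to July 16, 2010 tolled the period for 272 days, extending the deadline to February 6, 2011.
The period was tolled for 194 days by the written tolling agreement (September 23, 2010 to April 5, 2011), pushing the deadline to August 19, 2011.
None of the other events listed affects the running of the period under the stated rules.
Kowalski filed on June 24, 2011, before the August 19, 2011 deadline, so the action is timely.

TIMELY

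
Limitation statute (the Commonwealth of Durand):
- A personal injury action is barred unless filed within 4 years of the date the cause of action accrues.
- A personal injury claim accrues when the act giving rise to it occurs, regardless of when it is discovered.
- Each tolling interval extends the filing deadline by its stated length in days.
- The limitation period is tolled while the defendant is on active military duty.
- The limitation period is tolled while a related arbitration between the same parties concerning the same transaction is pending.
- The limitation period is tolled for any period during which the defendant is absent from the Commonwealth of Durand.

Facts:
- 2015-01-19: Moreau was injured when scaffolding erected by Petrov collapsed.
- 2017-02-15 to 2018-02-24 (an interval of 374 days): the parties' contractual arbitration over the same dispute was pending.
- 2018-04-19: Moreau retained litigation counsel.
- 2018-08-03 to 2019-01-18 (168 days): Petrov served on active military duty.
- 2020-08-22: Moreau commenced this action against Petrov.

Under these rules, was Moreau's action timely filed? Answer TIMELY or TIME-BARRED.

TIME-BARRED

The limitation period began to run on 2015-01-19.
Adding the 4 years base period to 2015-01-19 gives a deadline of 2019-01-19, before any tolling.
Because the pending related arbitration ran from 2017-02-15 to 2018-02-24, the deadline is extended by 374 days to 2020-01-28.
The defendant's active military service from 2018-08-03 to 2019-01-18 tolled the period for 168 days, extending the deadline to 2020-07-14.
None of the other events listed affects the running of the period under the stated rules.
Filing on 2020-08-22 missed the 2020-07-14 deadline — the action is time-barred.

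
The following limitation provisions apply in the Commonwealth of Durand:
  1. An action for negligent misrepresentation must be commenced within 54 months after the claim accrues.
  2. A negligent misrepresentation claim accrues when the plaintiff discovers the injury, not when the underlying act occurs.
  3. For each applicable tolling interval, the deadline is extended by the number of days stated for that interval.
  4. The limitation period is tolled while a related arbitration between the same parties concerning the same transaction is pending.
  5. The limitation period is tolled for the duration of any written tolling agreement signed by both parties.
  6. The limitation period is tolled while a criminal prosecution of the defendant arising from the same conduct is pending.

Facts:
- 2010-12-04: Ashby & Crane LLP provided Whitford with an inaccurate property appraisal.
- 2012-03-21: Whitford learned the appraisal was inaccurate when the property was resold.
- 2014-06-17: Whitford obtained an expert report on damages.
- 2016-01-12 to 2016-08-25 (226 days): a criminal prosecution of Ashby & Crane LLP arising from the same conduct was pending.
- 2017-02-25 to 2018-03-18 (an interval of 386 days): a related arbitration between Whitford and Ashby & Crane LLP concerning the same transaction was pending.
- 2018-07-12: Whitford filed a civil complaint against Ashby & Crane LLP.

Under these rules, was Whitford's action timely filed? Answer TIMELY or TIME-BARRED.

Accrual is tied to discovery, so the period began on 2012-03-21 rather than on 2010-12-04 when the act occurred.
The untolled deadline — 54 months after 2012-03-21 — is 2016-09-21.
The period was tolled for 226 days by the pending criminal prosecution (2016-01-12 to 2016-08-25), pushing the deadline to 2017-05-05.
The period was tolled for 386 days by the pending related arbitration (2017-02-25 to 2018-03-18), pushing the deadline to 2018-05-26.
The other events in the timeline have no effect on the limitation period under the stated rules.
Filing on 2018-07-12 missed the 2018-05-26 deadline — the action is time-barred.

TIME-BARRED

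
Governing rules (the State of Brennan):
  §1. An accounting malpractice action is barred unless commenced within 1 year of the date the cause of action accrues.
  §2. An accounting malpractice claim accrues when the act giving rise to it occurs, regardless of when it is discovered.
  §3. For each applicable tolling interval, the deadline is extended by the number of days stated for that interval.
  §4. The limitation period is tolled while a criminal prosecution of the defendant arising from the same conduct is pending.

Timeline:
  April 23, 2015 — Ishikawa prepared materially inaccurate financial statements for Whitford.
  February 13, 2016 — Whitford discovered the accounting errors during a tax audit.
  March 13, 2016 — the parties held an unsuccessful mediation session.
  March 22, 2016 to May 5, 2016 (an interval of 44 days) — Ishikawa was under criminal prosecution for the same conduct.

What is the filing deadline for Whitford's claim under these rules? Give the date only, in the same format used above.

June 6, 2016

The claim accrued on April 23, 2015, when the wrongful act occurred; under the stated occurrence rule the February 13, 2016 discovery does not delay accrual.
The untolled deadline — 1 year after April 23, 2015 — is April 23, 2016.
The pending criminal prosecution from March 22, 2016 to May 5, 2016 tolled the period for 44 days, extending the deadline to June 6, 2016.
The other events in the timeline have no effect on the limitation period under the stated rules.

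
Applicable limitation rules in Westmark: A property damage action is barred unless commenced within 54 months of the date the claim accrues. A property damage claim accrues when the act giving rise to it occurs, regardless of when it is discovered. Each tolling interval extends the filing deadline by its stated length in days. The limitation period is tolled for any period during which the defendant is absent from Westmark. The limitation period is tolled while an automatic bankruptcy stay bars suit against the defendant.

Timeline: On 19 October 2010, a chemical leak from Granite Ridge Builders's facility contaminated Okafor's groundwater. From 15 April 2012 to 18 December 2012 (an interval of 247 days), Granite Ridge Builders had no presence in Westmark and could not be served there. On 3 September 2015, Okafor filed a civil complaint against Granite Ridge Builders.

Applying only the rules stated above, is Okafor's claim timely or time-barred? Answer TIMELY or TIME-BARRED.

The claim accrued on 19 October 2010, the date of the act.
54 months from 19 October 2010 is 19 April 2015.
Because the defendant's absence from the jurisdiction ran from 15 April 2012 to 18 December 2012, the deadline is extended by 247 days to 22 December 2015.
Filing on 3 September 2015 beat the 22 December 2015 deadline — the action is timely.

TIMELY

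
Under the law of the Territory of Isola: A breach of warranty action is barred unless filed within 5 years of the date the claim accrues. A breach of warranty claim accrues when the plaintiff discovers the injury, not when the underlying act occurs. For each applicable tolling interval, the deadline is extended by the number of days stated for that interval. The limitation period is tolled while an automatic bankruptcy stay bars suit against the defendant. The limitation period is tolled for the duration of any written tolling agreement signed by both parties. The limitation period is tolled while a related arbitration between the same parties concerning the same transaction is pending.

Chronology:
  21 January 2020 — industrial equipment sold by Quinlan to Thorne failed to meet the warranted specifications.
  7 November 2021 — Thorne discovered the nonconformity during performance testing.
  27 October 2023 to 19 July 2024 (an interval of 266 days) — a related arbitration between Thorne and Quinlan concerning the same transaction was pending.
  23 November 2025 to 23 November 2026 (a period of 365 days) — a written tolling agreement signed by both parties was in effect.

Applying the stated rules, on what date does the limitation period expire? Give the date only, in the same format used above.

30 July 2028

Accrual is tied to discovery, so the period began on 7 November 2021 rather than on 21 January 2020 when the act occurred.
The untolled deadline — 5 years after 7 November 2021 — is 7 November 2026.
The period was tolled for 266 days by the pending related arbitration (27 October 2023 to 19 July 2024), pushing the deadline to 31 July 2027.
The period was tolled for 365 days by the written tolling agreement (23 November 2025 to 23 November 2026), pushing the deadline to 30 July 2028.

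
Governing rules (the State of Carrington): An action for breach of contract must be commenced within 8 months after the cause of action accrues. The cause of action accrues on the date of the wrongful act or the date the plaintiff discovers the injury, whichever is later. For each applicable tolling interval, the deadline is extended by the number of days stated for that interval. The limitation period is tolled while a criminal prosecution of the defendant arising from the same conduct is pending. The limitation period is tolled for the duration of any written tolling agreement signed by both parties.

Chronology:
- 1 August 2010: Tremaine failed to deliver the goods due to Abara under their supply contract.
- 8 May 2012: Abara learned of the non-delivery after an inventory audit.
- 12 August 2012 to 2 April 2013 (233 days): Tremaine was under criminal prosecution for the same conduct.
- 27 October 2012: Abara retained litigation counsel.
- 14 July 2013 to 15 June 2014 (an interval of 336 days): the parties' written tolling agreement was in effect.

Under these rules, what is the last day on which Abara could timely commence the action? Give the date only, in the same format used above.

31 July 2014

Taking the later of the act (1 August 2010) and discovery (8 May 2012), the claim accrued on 8 May 2012.
8 months from 8 May 2012 is 8 January 2013.
The period was tolled for 233 days by the pending criminal prosecution (12 August 2012 to 2 April 2013), pushing the deadline to 29 August 2013.
Because the written tolling agreement ran from 14 July 2013 to 15 June 2014, the deadline is extended by 336 days to 31 July 2014.
Nothing else in the chronology tolls or restarts the period.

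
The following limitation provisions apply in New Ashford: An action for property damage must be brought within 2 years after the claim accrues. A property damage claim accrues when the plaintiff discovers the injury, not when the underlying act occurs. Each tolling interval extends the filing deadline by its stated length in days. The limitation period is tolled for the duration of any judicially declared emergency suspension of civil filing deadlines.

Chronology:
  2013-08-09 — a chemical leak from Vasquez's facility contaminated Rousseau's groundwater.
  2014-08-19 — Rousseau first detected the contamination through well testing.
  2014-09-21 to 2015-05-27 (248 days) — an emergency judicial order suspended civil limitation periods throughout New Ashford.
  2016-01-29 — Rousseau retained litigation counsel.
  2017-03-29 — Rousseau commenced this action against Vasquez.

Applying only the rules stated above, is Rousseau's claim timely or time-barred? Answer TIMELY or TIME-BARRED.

TIMELY

Under the discovery rule, the claim accrued on 2014-08-19, when Rousseau discovered the injury — not on the 2013-08-09 date of the underlying act.
2 years from 2014-08-19 is 2016-08-19.
The emergency suspension of filing deadlines from 2014-09-21 to 2015-05-27 tolled the period for 248 days, extending the deadline to 2017-04-24.
Nothing else in the chronology tolls or restarts the period.
Rousseau filed on 2017-03-29, before the 2017-04-24 deadline, so the action is timely.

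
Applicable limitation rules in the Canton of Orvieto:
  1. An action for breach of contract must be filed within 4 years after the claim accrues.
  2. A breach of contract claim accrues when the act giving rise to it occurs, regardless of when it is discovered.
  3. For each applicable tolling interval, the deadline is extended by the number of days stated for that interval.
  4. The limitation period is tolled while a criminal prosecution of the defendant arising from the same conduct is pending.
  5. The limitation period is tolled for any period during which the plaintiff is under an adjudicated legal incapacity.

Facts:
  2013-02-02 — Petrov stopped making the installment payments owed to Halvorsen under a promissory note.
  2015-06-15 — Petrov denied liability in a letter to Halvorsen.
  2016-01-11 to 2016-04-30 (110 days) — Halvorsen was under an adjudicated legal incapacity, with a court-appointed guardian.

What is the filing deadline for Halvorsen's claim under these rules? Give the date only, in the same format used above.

The claim accrued on 2013-02-02, when the wrongful act occurred.
Adding the 4 years base period to 2013-02-02 gives a deadline of 2017-02-02, before any tolling.
The plaintiff's legal incapacity from 2016-01-11 to 2016-04-30 tolled the period for 110 days, extending the deadline to 2017-05-23.
None of the other events listed affects the running of the period under the stated rules.

2017-05-23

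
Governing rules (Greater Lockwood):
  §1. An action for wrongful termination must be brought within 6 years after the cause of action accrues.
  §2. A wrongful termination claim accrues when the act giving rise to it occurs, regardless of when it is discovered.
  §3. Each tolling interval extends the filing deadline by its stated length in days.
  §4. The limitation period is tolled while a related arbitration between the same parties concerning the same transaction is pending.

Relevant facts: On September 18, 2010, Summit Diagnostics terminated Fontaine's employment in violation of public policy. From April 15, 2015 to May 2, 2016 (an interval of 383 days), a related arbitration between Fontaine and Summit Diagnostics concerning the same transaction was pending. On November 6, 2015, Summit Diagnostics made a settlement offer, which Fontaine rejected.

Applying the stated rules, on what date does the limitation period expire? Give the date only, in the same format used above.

The claim accrued on September 18, 2010, when the wrongful act occurred.
6 years from September 18, 2010 is September 18, 2016.
The period was tolled for 383 days by the pending related arbitration (April 15, 2015 to May 2, 2016), pushing the deadline to October 6, 2017.
The other events in the timeline have no effect on the limitation period under the stated rules.

October 6, 2017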